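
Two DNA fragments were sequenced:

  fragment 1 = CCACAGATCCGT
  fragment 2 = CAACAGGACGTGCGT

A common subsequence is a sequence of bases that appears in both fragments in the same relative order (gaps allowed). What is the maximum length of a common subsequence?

One common subsequence of length 10: C [1,1], A [3,3], C [4,4], A [5,5], G [6,7], A [7,8], T [8,11], C [10,13], G [11,14], T [12,15]. The LCS DP gives dp[12][15] = 10, so this is optimal.

10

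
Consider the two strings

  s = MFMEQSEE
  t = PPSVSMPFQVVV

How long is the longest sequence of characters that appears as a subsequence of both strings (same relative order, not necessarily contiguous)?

3

Taking M at s[1]=t[6], F at s[2]=t[8], Q at s[5]=t[9] gives a common subsequence of length 3. The LCS DP gives dp[8][12] = 3, so this is optimal.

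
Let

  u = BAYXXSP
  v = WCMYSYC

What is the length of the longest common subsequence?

Match Y (u #3, v #4); then S (u #6, v #5) — 2 characters in the same relative order in both, and the DP table's final entry dp[7][7] is also 2, so no common subsequence is longer.

2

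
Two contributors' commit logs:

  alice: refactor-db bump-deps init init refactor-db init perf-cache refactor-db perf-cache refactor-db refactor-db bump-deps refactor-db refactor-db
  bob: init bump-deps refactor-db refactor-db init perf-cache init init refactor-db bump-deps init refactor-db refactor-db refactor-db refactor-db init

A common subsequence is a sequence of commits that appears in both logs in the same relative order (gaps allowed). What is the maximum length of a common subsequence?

9

Taking refactor-db at alice[1]=bob[4], init at alice[3]=bob[7], init at alice[4]=bob[8], refactor-db at alice[5]=bob[9], init at alice[6]=bob[11], refactor-db at alice[8]=bob[12], refactor-db at alice[10]=bob[13], refactor-db at alice[11]=bob[14], refactor-db at alice[13]=bob[15] gives a common subsequence of length 9, and the DP table's final entry dp[14][16] is also 9, so no common subsequence is longer.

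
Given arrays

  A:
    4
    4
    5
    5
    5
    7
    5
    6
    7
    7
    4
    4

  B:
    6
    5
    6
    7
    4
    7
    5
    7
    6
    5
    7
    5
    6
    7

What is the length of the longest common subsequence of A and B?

7

Taking 4 (A #1, B #5) → 5 (A #3, B #7) → 5 (A #5, B #10) → 7 (A #6, B #11) → 5 (A #7, B #12) → 6 (A #8, B #13) → 7 (A #10, B #14) gives a common subsequence of length 7. Since dp[12][14] = 7, nothing longer is possible.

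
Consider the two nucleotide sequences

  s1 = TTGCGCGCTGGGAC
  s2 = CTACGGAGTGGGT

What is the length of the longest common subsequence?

8

Taking T at s1[1]=s2[2], G at s1[3]=s2[5], G at s1[5]=s2[6], G at s1[7]=s2[8], T at s1[9]=s2[9], G at s1[10]=s2[10], G at s1[11]=s2[11], G at s1[12]=s2[12] gives a common subsequence of length 8, and the DP table's final entry dp[14][13] is also 8, so no common subsequence is longer.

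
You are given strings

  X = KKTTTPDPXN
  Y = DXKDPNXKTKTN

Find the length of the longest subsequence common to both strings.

5

Let dp[i][j] be the LCS length of the first i characters of X and the first j characters of Y. dp[i][j] = dp[i-1][j-1]+1 when the i-th and j-th characters match, else max(dp[i-1][j], dp[i][j-1]).
    ·  D  X  K  D  P  N  X  K  T  K  T  N
 ·  0  0  0  0  0  0  0  0  0  0  0  0  0
 K  0  0  0  1  1  1  1  1  1  1  1  1  1
 K  0  0  0  1  1  1  1  1  2  2  2  2  2
 T  0  0  0  1  1  1  1  1  2  3  3  3  3
 T  0  0  0  1  1  1  1  1  2  3  3  4  4
 T  0  0  0  1  1  1  1  1  2  3  3  4  4
 P  0  0  0  1  1  2  2  2  2  3  3  4  4
 D  0  1  1  1  2  2  2  2  2  3  3  4  4
 P  0  1  1  1  2  3  3  3  3  3  3  4  4
 X  0  1  2  2  2  3  3  4  4  4  4  4  4
 N  0  1  2  2  2  3  4  4  4  4  4  4  5
dp[10][12] = 5. One LCS (by backtracking along matches): KKTTN.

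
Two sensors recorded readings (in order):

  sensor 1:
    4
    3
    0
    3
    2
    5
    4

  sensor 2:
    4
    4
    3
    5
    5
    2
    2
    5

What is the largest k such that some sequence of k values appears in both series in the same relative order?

4

Match 4 [1,2], then 3 [2,3], then 2 [5,7], then 5 [6,8] — 4 values in the same relative order in both. Since dp[7][8] = 4, nothing longer is possible.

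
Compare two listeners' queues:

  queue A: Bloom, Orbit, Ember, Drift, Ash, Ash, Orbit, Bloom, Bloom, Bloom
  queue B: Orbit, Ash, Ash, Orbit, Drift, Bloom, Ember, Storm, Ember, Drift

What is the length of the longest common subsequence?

5

Pick Orbit at queue A[2]=queue B[1], then Ash at queue A[5]=queue B[2], then Ash at queue A[6]=queue B[3], then Orbit at queue A[7]=queue B[4], then Bloom at queue A[8]=queue B[6]; all 5 songs appear in both, in order. Since dp[10][10] = 5, nothing longer is possible.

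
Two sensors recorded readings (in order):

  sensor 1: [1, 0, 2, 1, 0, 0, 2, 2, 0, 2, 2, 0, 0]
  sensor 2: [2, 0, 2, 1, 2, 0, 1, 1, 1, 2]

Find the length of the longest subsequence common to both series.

6

Let dp[i][j] be the LCS length of the first i values of sensor 1 and the first j values of sensor 2. dp[i][j] = dp[i-1][j-1]+1 when the i-th and j-th values match, else max(dp[i-1][j], dp[i][j-1]).
    ·  2  0  2  1  2  0  1  1  1  2
 ·  0  0  0  0  0  0  0  0  0  0  0
 1  0  0  0  0  1  1  1  1  1  1  1
 0  0  0  1  1  1  1  2  2  2  2  2
 2  0  1  1  2  2  2  2  2  2  2  3
 1  0  1  1  2  3  3  3  3  3  3  3
 0  0  1  2  2  3  3  4  4  4  4  4
 0  0  1  2  2  3  3  4  4  4  4  4
 2  0  1  2  3  3  4  4  4  4  4  5
 2  0  1  2  3  3  4  4  4  4  4  5
 0  0  1  2  3  3  4  5  5  5  5  5
 2  0  1  2  3  3  4  5  5  5  5  6
 2  0  1  2  3  3  4  5  5  5  5  6
 0  0  1  2  3  3  4  5  5  5  5  6
 0  0  1  2  3  3  4  5  5  5  5  6
dp[13][10] = 6. One LCS (by backtracking along matches): 0, 2, 1, 2, 0, 2.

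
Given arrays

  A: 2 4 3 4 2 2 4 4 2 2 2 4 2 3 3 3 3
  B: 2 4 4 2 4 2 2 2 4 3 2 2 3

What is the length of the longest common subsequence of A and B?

Match 2 [1,1], then 4 [2,2], then 4 [4,3], then 2 [6,4], then 4 [8,5], then 2 [9,6], then 2 [10,7], then 2 [11,8], then 4 [12,9], then 2 [13,12], then 3 [17,13] — 11 values in the same relative order in both, and the DP table's final entry dp[17][13] is also 11, so no common subsequence is longer.

11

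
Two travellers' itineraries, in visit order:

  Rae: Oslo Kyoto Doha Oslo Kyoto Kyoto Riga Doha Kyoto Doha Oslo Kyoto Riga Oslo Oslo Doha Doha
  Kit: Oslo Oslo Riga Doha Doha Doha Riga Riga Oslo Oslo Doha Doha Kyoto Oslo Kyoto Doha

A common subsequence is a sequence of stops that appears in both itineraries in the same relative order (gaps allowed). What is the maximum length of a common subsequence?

Taking Oslo (Rae #1, Kit #1), then Oslo (Rae #4, Kit #2), then Riga (Rae #7, Kit #3), then Doha (Rae #8, Kit #5), then Doha (Rae #10, Kit #6), then Riga (Rae #13, Kit #8), then Oslo (Rae #14, Kit #9), then Oslo (Rae #15, Kit #10), then Doha (Rae #16, Kit #12), then Doha (Rae #17, Kit #16) gives a common subsequence of length 10. Since dp[17][16] = 10, nothing longer is possible.

10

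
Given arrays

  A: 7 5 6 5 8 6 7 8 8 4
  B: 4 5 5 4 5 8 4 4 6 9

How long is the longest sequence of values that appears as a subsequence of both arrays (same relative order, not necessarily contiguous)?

4

Let dp[i][j] be the LCS length of the first i values of A and the first j values of B. dp[i][j] = dp[i-1][j-1]+1 when the i-th and j-th values match, else max(dp[i-1][j], dp[i][j-1]).
    ·  4  5  5  4  5  8  4  4  6  9
 ·  0  0  0  0  0  0  0  0  0  0  0
 7  0  0  0  0  0  0  0  0  0  0  0
 5  0  0  1  1  1  1  1  1  1  1  1
 6  0  0  1  1  1  1  1  1  1  2  2
 5  0  0  1  2  2  2  2  2  2  2  2
 8  0  0  1  2  2  2  3  3  3  3  3
 6  0  0  1  2  2  2  3  3  3  4  4
 7  0  0  1  2  2  2  3  3  3  4  4
 8  0  0  1  2  2  2  3  3  3  4  4
 8  0  0  1  2  2  2  3  3  3  4  4
 4  0  1  1  2  3  3  3  4  4  4  4
dp[10][10] = 4. One LCS (by backtracking along matches): 5, 5, 8, 6.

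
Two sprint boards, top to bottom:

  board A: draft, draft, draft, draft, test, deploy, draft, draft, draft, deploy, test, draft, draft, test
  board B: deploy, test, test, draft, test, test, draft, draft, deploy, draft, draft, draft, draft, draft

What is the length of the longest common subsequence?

9

Taking draft at board A[1]=board B[4], then draft at board A[3]=board B[7], then draft at board A[4]=board B[8], then deploy at board A[6]=board B[9], then draft at board A[7]=board B[10], then draft at board A[8]=board B[11], then draft at board A[9]=board B[12], then draft at board A[12]=board B[13], then draft at board A[13]=board B[14] gives a common subsequence of length 9. The LCS DP gives dp[14][14] = 9, so this is optimal.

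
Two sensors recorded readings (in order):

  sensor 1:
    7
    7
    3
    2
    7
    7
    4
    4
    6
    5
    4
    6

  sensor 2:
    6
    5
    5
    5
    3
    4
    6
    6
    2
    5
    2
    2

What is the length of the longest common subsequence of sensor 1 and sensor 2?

4

Let dp[i][j] be the LCS length of the first i values of sensor 1 and the first j values of sensor 2. dp[i][j] = dp[i-1][j-1]+1 when the i-th and j-th values match, else max(dp[i-1][j], dp[i][j-1]).
    ·  6  5  5  5  3  4  6  6  2  5  2  2
 ·  0  0  0  0  0  0  0  0  0  0  0  0  0
 7  0  0  0  0  0  0  0  0  0  0  0  0  0
 7  0  0  0  0  0  0  0  0  0  0  0  0  0
 3  0  0  0  0  0  1  1  1  1  1  1  1  1
 2  0  0  0  0  0  1  1  1  1  2  2  2  2
 7  0  0  0  0  0  1  1  1  1  2  2  2  2
 7  0  0  0  0  0  1  1  1  1  2  2  2  2
 4  0  0  0  0  0  1  2  2  2  2  2  2  2
 4  0  0  0  0  0  1  2  2  2  2  2  2  2
 6  0  1  1  1  1  1  2  3  3  3  3  3  3
 5  0  1  2  2  2  2  2  3  3  3  4  4  4
 4  0  1  2  2  2  2  3  3  3  3  4  4  4
 6  0  1  2  2  2  2  3  4  4  4  4  4  4
dp[12][12] = 4. One LCS (by backtracking along matches): 3, 4, 6, 5.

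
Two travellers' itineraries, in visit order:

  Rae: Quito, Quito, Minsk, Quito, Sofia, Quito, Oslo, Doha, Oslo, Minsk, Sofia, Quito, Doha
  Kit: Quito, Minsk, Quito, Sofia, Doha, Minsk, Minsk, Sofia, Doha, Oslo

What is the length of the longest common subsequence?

8

Pick Quito at Rae[2]=Kit[1] → Minsk at Rae[3]=Kit[2] → Quito at Rae[4]=Kit[3] → Sofia at Rae[5]=Kit[4] → Doha at Rae[8]=Kit[5] → Minsk at Rae[10]=Kit[7] → Sofia at Rae[11]=Kit[8] → Doha at Rae[13]=Kit[9]; all 8 stops appear in both, in order. Since dp[13][10] = 8, nothing longer is possible.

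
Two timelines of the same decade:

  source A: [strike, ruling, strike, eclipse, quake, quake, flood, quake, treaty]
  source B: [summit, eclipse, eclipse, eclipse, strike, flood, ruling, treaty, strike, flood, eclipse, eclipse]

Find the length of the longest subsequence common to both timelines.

4

One common subsequence of length 4: strike at source A[1]=source B[5]; then ruling at source A[2]=source B[7]; then strike at source A[3]=source B[9]; then eclipse at source A[4]=source B[12]. The LCS DP gives dp[9][12] = 4, so this is optimal.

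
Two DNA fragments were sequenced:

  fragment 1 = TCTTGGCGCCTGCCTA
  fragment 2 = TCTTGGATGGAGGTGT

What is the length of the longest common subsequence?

10

Taking T (fragment 1 #1, fragment 2 #1) → C (fragment 1 #2, fragment 2 #2) → T (fragment 1 #3, fragment 2 #4) → T (fragment 1 #4, fragment 2 #8) → G (fragment 1 #5, fragment 2 #10) → G (fragment 1 #6, fragment 2 #12) → G (fragment 1 #8, fragment 2 #13) → T (fragment 1 #11, fragment 2 #14) → G (fragment 1 #12, fragment 2 #15) → T (fragment 1 #15, fragment 2 #16) gives a common subsequence of length 10. The LCS DP gives dp[16][16] = 10, so this is optimal.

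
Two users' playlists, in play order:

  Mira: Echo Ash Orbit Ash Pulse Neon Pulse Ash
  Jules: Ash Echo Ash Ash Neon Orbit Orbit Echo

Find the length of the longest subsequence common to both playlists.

4

Pick Echo [1,2], then Ash [2,3], then Ash [4,4], then Neon [6,5]; all 4 songs appear in both, in order. Since dp[8][8] = 4, nothing longer is possible.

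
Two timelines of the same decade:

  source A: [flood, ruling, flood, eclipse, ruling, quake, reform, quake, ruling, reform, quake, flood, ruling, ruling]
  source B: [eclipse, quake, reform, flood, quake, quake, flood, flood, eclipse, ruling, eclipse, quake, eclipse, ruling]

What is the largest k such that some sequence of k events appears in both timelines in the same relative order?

Match eclipse (source A #4, source B #1), quake (source A #6, source B #2), reform (source A #7, source B #3), quake (source A #8, source B #5), quake (source A #11, source B #6), flood (source A #12, source B #8), ruling (source A #13, source B #10), ruling (source A #14, source B #14) — 8 events in the same relative order in both. The LCS DP gives dp[14][14] = 8, so this is optimal.

8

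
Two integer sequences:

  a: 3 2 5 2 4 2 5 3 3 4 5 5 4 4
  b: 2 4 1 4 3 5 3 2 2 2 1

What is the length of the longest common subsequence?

4

One common subsequence of length 4: 3 (a #1, b #7), 2 (a #2, b #8), 2 (a #4, b #9), 2 (a #6, b #10). Since dp[14][11] = 4, nothing longer is possible.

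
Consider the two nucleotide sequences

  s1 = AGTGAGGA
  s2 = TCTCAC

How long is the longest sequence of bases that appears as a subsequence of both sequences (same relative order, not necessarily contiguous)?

2

Let dp[i][j] be the LCS length of the first i bases of s1 and the first j bases of s2. dp[i][j] = dp[i-1][j-1]+1 when the i-th and j-th bases match, else max(dp[i-1][j], dp[i][j-1]).
    ·  T  C  T  C  A  C
 ·  0  0  0  0  0  0  0
 A  0  0  0  0  0  1  1
 G  0  0  0  0  0  1  1
 T  0  1  1  1  1  1  1
 G  0  1  1  1  1  1  1
 A  0  1  1  1  1  2  2
 G  0  1  1  1  1  2  2
 G  0  1  1  1  1  2  2
 A  0  1  1  1  1  2  2
dp[8][6] = 2. One LCS (by backtracking along matches): TA.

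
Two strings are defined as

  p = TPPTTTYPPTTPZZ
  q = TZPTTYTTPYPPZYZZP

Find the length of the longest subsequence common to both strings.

Match T [1,1], then P [2,3], then T [4,5], then T [5,7], then T [6,8], then Y [7,10], then P [8,11], then P [9,12], then Z [13,15], then Z [14,16] — 10 characters in the same relative order in both, and the DP table's final entry dp[14][17] is also 10, so no common subsequence is longer.

10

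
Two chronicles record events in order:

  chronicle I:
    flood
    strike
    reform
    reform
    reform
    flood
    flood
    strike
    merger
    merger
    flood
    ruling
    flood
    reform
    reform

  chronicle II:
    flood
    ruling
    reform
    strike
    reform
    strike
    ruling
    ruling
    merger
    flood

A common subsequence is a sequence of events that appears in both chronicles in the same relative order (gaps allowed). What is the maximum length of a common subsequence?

Match flood (chronicle I #1, chronicle II #1), strike (chronicle I #2, chronicle II #4), reform (chronicle I #5, chronicle II #5), strike (chronicle I #8, chronicle II #6), merger (chronicle I #10, chronicle II #9), flood (chronicle I #13, chronicle II #10) — 6 events in the same relative order in both, and the DP table's final entry dp[15][10] is also 6, so no common subsequence is longer.

6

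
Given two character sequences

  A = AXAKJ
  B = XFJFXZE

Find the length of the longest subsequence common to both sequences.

Let dp[i][j] be the LCS length of the first i characters of A and the first j characters of B. dp[i][j] = dp[i-1][j-1]+1 when the i-th and j-th characters match, else max(dp[i-1][j], dp[i][j-1]).
    ·  X  F  J  F  X  Z  E
 ·  0  0  0  0  0  0  0  0
 A  0  0  0  0  0  0  0  0
 X  0  1  1  1  1  1  1  1
 A  0  1  1  1  1  1  1  1
 K  0  1  1  1  1  1  1  1
 J  0  1  1  2  2  2  2  2
dp[5][7] = 2. One LCS (by backtracking along matches): XJ.

2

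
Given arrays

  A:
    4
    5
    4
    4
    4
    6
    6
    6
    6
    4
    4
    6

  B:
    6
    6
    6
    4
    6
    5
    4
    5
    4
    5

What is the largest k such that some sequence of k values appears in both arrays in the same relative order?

6

Let dp[i][j] be the LCS length of the first i values of A and the first j values of B. dp[i][j] = dp[i-1][j-1]+1 when the i-th and j-th values match, else max(dp[i-1][j], dp[i][j-1]).
    ·  6  6  6  4  6  5  4  5  4  5
 ·  0  0  0  0  0  0  0  0  0  0  0
 4  0  0  0  0  1  1  1  1  1  1  1
 5  0  0  0  0  1  1  2  2  2  2  2
 4  0  0  0  0  1  1  2  3  3  3  3
 4  0  0  0  0  1  1  2  3  3  4  4
 4  0  0  0  0  1  1  2  3  3  4  4
 6  0  1  1  1  1  2  2  3  3  4  4
 6  0  1  2  2  2  2  2  3  3  4  4
 6  0  1  2  3  3  3  3  3  3  4  4
 6  0  1  2  3  3  4  4  4  4  4  4
 4  0  1  2  3  4  4  4  5  5  5  5
 4  0  1  2  3  4  4  4  5  5  6  6
 6  0  1  2  3  4  5  5  5  5  6  6
dp[12][10] = 6. One LCS (by backtracking along matches): 6, 6, 6, 6, 4, 4.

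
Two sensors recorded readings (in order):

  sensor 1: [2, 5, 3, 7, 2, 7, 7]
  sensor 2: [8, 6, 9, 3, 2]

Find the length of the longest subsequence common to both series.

2

Match 3 [3,4], 2 [5,5] — 2 values in the same relative order in both. The LCS DP gives dp[7][5] = 2, so this is optimal.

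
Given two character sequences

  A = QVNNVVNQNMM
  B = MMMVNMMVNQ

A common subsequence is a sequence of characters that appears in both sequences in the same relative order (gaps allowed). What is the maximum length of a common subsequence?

Let dp[i][j] be the LCS length of the first i characters of A and the first j characters of B. dp[i][j] = dp[i-1][j-1]+1 when the i-th and j-th characters match, else max(dp[i-1][j], dp[i][j-1]).
    ·  M  M  M  V  N  M  M  V  N  Q
 ·  0  0  0  0  0  0  0  0  0  0  0
 Q  0  0  0  0  0  0  0  0  0  0  1
 V  0  0  0  0  1  1  1  1  1  1  1
 N  0  0  0  0  1  2  2  2  2  2  2
 N  0  0  0  0  1  2  2  2  2  3  3
 V  0  0  0  0  1  2  2  2  3  3  3
 V  0  0  0  0  1  2  2  2  3  3  3
 N  0  0  0  0  1  2  2  2  3  4  4
 Q  0  0  0  0  1  2  2  2  3  4  5
 N  0  0  0  0  1  2  2  2  3  4  5
 M  0  1  1  1  1  2  3  3  3  4  5
 M  0  1  2  2  2  2  3  4  4  4  5
dp[11][10] = 5. One LCS (by backtracking along matches): VNVNQ.

5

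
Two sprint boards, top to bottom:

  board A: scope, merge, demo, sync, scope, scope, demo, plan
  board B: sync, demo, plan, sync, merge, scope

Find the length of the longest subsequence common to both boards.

3

Pick demo [3,2]; then sync [4,4]; then scope [6,6]; all 3 tasks appear in both, in order. dp[8][6] = 3 confirms this is the maximum.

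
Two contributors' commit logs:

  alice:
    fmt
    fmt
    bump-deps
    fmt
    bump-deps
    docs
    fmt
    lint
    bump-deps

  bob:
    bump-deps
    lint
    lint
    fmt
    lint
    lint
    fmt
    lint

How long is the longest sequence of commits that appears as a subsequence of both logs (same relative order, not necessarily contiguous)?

4

Taking bump-deps (alice #3, bob #1) → fmt (alice #4, bob #4) → fmt (alice #7, bob #7) → lint (alice #8, bob #8) gives a common subsequence of length 4. The LCS DP gives dp[9][8] = 4, so this is optimal.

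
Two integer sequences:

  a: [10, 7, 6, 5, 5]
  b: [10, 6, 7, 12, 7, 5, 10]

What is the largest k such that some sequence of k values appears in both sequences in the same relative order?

Let dp[i][j] be the LCS length of the first i values of a and the first j values of b. dp[i][j] = dp[i-1][j-1]+1 when the i-th and j-th values match, else max(dp[i-1][j], dp[i][j-1]).
    · 10  6  7 12  7  5 10
 ·  0  0  0  0  0  0  0  0
10  0  1  1  1  1  1  1  1
 7  0  1  1  2  2  2  2  2
 6  0  1  2  2  2  2  2  2
 5  0  1  2  2  2  2  3  3
 5  0  1  2  2  2  2  3  3
dp[5][7] = 3. One LCS (by backtracking along matches): 10, 7, 5.

3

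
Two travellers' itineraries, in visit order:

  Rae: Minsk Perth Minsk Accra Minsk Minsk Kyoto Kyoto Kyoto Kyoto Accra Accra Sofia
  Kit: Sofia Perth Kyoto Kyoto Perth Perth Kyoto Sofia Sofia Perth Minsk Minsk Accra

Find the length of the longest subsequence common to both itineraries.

Taking Perth at Rae[2]=Kit[2] → Kyoto at Rae[7]=Kit[3] → Kyoto at Rae[8]=Kit[4] → Kyoto at Rae[9]=Kit[7] → Accra at Rae[12]=Kit[13] gives a common subsequence of length 5. The LCS DP gives dp[13][13] = 5, so this is optimal.

5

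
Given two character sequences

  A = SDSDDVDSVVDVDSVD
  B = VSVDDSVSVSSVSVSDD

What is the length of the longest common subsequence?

10

Match S [1,2] → D [2,5] → S [3,6] → V [6,7] → S [8,8] → V [9,9] → V [10,12] → V [12,14] → D [13,16] → D [16,17] — 10 characters in the same relative order in both. Since dp[16][17] = 10, nothing longer is possible.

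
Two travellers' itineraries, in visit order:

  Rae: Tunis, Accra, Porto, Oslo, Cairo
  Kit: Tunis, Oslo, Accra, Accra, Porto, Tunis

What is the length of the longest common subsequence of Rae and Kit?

Match Tunis at Rae[1]=Kit[1]; then Accra at Rae[2]=Kit[4]; then Porto at Rae[3]=Kit[5] — 3 stops in the same relative order in both, and the DP table's final entry dp[5][6] is also 3, so no common subsequence is longer.

3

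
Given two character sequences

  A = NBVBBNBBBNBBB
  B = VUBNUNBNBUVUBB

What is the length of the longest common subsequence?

Match V at A[3]=B[1], then B at A[4]=B[3], then N at A[6]=B[6], then B at A[9]=B[7], then N at A[10]=B[8], then B at A[11]=B[9], then B at A[12]=B[13], then B at A[13]=B[14] — 8 characters in the same relative order in both. The LCS DP gives dp[13][14] = 8, so this is optimal.

8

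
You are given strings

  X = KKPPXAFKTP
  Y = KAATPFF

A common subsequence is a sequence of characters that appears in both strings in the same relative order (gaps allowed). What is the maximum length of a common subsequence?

4

Pick K [1,1]; then A [6,3]; then T [9,4]; then P [10,5]; all 4 characters appear in both, in order. The LCS DP gives dp[10][7] = 4, so this is optimal.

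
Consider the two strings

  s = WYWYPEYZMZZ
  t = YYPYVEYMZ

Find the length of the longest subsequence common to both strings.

7

Let dp[i][j] be the LCS length of the first i characters of s and the first j characters of t. dp[i][j] = dp[i-1][j-1]+1 when the i-th and j-th characters match, else max(dp[i-1][j], dp[i][j-1]).
    ·  Y  Y  P  Y  V  E  Y  M  Z
 ·  0  0  0  0  0  0  0  0  0  0
 W  0  0  0  0  0  0  0  0  0  0
 Y  0  1  1  1  1  1  1  1  1  1
 W  0  1  1  1  1  1  1  1  1  1
 Y  0  1  2  2  2  2  2  2  2  2
 P  0  1  2  3  3  3  3  3  3  3
 E  0  1  2  3  3  3  4  4  4  4
 Y  0  1  2  3  4  4  4  5  5  5
 Z  0  1  2  3  4  4  4  5  5  6
 M  0  1  2  3  4  4  4  5  6  6
 Z  0  1  2  3  4  4  4  5  6  7
 Z  0  1  2  3  4  4  4  5  6  7
dp[11][9] = 7. One LCS (by backtracking along matches): YYPEYMZ.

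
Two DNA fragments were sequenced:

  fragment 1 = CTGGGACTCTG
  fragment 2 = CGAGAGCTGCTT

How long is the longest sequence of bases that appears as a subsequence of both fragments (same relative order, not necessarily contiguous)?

Let dp[i][j] be the LCS length of the first i bases of fragment 1 and the first j bases of fragment 2. dp[i][j] = dp[i-1][j-1]+1 when the i-th and j-th bases match, else max(dp[i-1][j], dp[i][j-1]).
    ·  C  G  A  G  A  G  C  T  G  C  T  T
 ·  0  0  0  0  0  0  0  0  0  0  0  0  0
 C  0  1  1  1  1  1  1  1  1  1  1  1  1
 T  0  1  1  1  1  1  1  1  2  2  2  2  2
 G  0  1  2  2  2  2  2  2  2  3  3  3  3
 G  0  1  2  2  3  3  3  3  3  3  3  3  3
 G  0  1  2  2  3  3  4  4  4  4  4  4  4
 A  0  1  2  3  3  4  4  4  4  4  4  4  4
 C  0  1  2  3  3  4  4  5  5  5  5  5  5
 T  0  1  2  3  3  4  4  5  6  6  6  6  6
 C  0  1  2  3  3  4  4  5  6  6  7  7  7
 T  0  1  2  3  3  4  4  5  6  6  7  8  8
 G  0  1  2  3  4  4  5  5  6  7  7  8  8
dp[11][12] = 8. One LCS (by backtracking along matches): CGGGCTCT.

8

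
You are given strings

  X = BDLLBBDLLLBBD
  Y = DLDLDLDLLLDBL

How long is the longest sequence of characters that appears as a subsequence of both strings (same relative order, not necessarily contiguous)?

8

Match D [2,3], then L [3,4], then L [4,6], then D [7,7], then L [8,8], then L [9,9], then L [10,10], then B [11,12] — 8 characters in the same relative order in both, and the DP table's final entry dp[13][13] is also 8, so no common subsequence is longer.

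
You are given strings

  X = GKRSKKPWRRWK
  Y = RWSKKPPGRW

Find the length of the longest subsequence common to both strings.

7

Let dp[i][j] be the LCS length of the first i characters of X and the first j characters of Y. dp[i][j] = dp[i-1][j-1]+1 when the i-th and j-th characters match, else max(dp[i-1][j], dp[i][j-1]).
    ·  R  W  S  K  K  P  P  G  R  W
 ·  0  0  0  0  0  0  0  0  0  0  0
 G  0  0  0  0  0  0  0  0  1  1  1
 K  0  0  0  0  1  1  1  1  1  1  1
 R  0  1  1  1  1  1  1  1  1  2  2
 S  0  1  1  2  2  2  2  2  2  2  2
 K  0  1  1  2  3  3  3  3  3  3  3
 K  0  1  1  2  3  4  4  4  4  4  4
 P  0  1  1  2  3  4  5  5  5  5  5
 W  0  1  2  2  3  4  5  5  5  5  6
 R  0  1  2  2  3  4  5  5  5  6  6
 R  0  1  2  2  3  4  5  5  5  6  6
 W  0  1  2  2  3  4  5  5  5  6  7
 K  0  1  2  2  3  4  5  5  5  6  7
dp[12][10] = 7. One LCS (by backtracking along matches): RSKKPRW.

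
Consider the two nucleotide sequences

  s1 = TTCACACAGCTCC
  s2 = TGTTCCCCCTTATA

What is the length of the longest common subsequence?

Taking T at s1[1]=s2[3], then T at s1[2]=s2[4], then C at s1[3]=s2[7], then C at s1[5]=s2[8], then C at s1[7]=s2[9], then A at s1[8]=s2[12], then T at s1[11]=s2[13] gives a common subsequence of length 7. Since dp[13][14] = 7, nothing longer is possible.

7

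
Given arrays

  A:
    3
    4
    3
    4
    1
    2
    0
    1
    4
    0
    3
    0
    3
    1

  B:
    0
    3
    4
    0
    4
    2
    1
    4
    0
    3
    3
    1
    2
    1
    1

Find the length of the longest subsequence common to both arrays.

One common subsequence of length 10: 3 (A #1, B #2) → 4 (A #2, B #3) → 4 (A #4, B #5) → 2 (A #6, B #6) → 1 (A #8, B #7) → 4 (A #9, B #8) → 0 (A #10, B #9) → 3 (A #11, B #10) → 3 (A #13, B #11) → 1 (A #14, B #15), and the DP table's final entry dp[14][15] is also 10, so no common subsequence is longer.

10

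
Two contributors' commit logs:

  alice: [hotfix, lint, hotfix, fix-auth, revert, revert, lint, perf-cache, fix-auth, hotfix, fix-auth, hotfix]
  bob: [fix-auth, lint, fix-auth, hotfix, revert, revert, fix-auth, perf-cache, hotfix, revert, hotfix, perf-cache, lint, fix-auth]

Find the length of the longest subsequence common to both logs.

7

One common subsequence of length 7: lint [2,2], then hotfix [3,4], then revert [5,5], then revert [6,6], then perf-cache [8,8], then hotfix [10,11], then fix-auth [11,14], and the DP table's final entry dp[12][14] is also 7, so no common subsequence is longer.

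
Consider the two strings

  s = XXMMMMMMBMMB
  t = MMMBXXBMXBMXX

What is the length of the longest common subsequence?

Match M (s #3, t #1) → M (s #4, t #2) → M (s #5, t #3) → M (s #6, t #8) → B (s #9, t #10) → M (s #10, t #11) — 6 characters in the same relative order in both, and the DP table's final entry dp[12][13] is also 6, so no common subsequence is longer.

6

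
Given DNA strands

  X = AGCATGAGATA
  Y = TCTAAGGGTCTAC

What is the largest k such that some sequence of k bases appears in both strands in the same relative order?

Let dp[i][j] be the LCS length of the first i bases of X and the first j bases of Y. dp[i][j] = dp[i-1][j-1]+1 when the i-th and j-th bases match, else max(dp[i-1][j], dp[i][j-1]).
    ·  T  C  T  A  A  G  G  G  T  C  T  A  C
 ·  0  0  0  0  0  0  0  0  0  0  0  0  0  0
 A  0  0  0  0  1  1  1  1  1  1  1  1  1  1
 G  0  0  0  0  1  1  2  2  2  2  2  2  2  2
 C  0  0  1  1  1  1  2  2  2  2  3  3  3  3
 A  0  0  1  1  2  2  2  2  2  2  3  3  4  4
 T  0  1  1  2  2  2  2  2  2  3  3  4  4  4
 G  0  1  1  2  2  2  3  3  3  3  3  4  4  4
 A  0  1  1  2  3  3  3  3  3  3  3  4  5  5
 G  0  1  1  2  3  3  4  4  4  4  4  4  5  5
 A  0  1  1  2  3  4  4  4  4  4  4  4  5  5
 T  0  1  1  2  3  4  4  4  4  5  5  5  5  5
 A  0  1  1  2  3  4  4  4  4  5  5  5  6  6
dp[11][13] = 6. One LCS (by backtracking along matches): AGGGTA.

6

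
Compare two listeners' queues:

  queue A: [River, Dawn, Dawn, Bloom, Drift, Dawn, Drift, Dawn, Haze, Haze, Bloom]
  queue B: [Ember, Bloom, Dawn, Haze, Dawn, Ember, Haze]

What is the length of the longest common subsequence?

4

One common subsequence of length 4: Bloom (queue A #4, queue B #2) → Dawn (queue A #6, queue B #3) → Dawn (queue A #8, queue B #5) → Haze (queue A #10, queue B #7). dp[11][7] = 4 confirms this is the maximum.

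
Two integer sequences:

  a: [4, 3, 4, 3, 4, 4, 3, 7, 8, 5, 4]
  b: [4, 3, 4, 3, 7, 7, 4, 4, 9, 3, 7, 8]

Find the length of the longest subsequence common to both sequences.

9

Let dp[i][j] be the LCS length of the first i values of a and the first j values of b. dp[i][j] = dp[i-1][j-1]+1 when the i-th and j-th values match, else max(dp[i-1][j], dp[i][j-1]).
    ·  4  3  4  3  7  7  4  4  9  3  7  8
 ·  0  0  0  0  0  0  0  0  0  0  0  0  0
 4  0  1  1  1  1  1  1  1  1  1  1  1  1
 3  0  1  2  2  2  2  2  2  2  2  2  2  2
 4  0  1  2  3  3  3  3  3  3  3  3  3  3
 3  0  1  2  3  4  4  4  4  4  4  4  4  4
 4  0  1  2  3  4  4  4  5  5  5  5  5  5
 4  0  1  2  3  4  4  4  5  6  6  6  6  6
 3  0  1  2  3  4  4  4  5  6  6  7  7  7
 7  0  1  2  3  4  5  5  5  6  6  7  8  8
 8  0  1  2  3  4  5  5  5  6  6  7  8  9
 5  0  1  2  3  4  5  5  5  6  6  7  8  9
 4  0  1  2  3  4  5  5  6  6  6  7  8  9
dp[11][12] = 9. One LCS (by backtracking along matches): 4, 3, 4, 3, 4, 4, 3, 7, 8.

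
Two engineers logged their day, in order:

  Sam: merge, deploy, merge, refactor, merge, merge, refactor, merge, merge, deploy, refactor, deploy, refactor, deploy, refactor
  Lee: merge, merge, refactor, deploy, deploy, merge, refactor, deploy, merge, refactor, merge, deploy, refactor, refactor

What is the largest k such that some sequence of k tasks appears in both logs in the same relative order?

10

One common subsequence of length 10: merge [1,2] → deploy [2,5] → merge [3,6] → refactor [4,7] → merge [6,9] → refactor [7,10] → merge [9,11] → deploy [12,12] → refactor [13,13] → refactor [15,14]. Since dp[15][14] = 10, nothing longer is possible.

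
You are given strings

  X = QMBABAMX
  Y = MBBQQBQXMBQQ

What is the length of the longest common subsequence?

Let dp[i][j] be the LCS length of the first i characters of X and the first j characters of Y. dp[i][j] = dp[i-1][j-1]+1 when the i-th and j-th characters match, else max(dp[i-1][j], dp[i][j-1]).
    ·  M  B  B  Q  Q  B  Q  X  M  B  Q  Q
 ·  0  0  0  0  0  0  0  0  0  0  0  0  0
 Q  0  0  0  0  1  1  1  1  1  1  1  1  1
 M  0  1  1  1  1  1  1  1  1  2  2  2  2
 B  0  1  2  2  2  2  2  2  2  2  3  3  3
 A  0  1  2  2  2  2  2  2  2  2  3  3  3
 B  0  1  2  3  3  3  3  3  3  3  3  3  3
 A  0  1  2  3  3  3  3  3  3  3  3  3  3
 M  0  1  2  3  3  3  3  3  3  4  4  4  4
 X  0  1  2  3  3  3  3  3  4  4  4  4  4
dp[8][12] = 4. One LCS (by backtracking along matches): MBBM.

4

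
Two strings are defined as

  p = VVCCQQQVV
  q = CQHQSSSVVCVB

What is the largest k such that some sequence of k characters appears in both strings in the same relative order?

One common subsequence of length 5: C (p #4, q #1); then Q (p #5, q #2); then Q (p #6, q #4); then V (p #8, q #9); then V (p #9, q #11). The LCS DP gives dp[9][12] = 5, so this is optimal.

5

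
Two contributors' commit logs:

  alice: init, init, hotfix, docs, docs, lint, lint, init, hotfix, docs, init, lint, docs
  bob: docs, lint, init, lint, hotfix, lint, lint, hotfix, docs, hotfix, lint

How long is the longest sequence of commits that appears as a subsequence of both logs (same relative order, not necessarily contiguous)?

7

Pick init (alice #1, bob #3); then hotfix (alice #3, bob #5); then lint (alice #6, bob #6); then lint (alice #7, bob #7); then hotfix (alice #9, bob #8); then docs (alice #10, bob #9); then lint (alice #12, bob #11); all 7 commits appear in both, in order. Since dp[13][11] = 7, nothing longer is possible.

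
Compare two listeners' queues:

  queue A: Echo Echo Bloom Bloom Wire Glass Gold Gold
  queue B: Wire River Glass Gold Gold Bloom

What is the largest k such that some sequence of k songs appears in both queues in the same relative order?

4

One common subsequence of length 4: Wire at queue A[5]=queue B[1] → Glass at queue A[6]=queue B[3] → Gold at queue A[7]=queue B[4] → Gold at queue A[8]=queue B[5], and the DP table's final entry dp[8][6] is also 4, so no common subsequence is longer.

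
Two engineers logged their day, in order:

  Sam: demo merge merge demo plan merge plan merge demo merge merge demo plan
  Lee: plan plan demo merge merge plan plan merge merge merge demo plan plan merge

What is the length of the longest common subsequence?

10

Pick demo [1,3]; then merge [2,4]; then merge [3,5]; then plan [5,6]; then plan [7,7]; then merge [8,8]; then merge [10,9]; then merge [11,10]; then demo [12,11]; then plan [13,13]; all 10 tasks appear in both, in order. dp[13][14] = 10 confirms this is the maximum.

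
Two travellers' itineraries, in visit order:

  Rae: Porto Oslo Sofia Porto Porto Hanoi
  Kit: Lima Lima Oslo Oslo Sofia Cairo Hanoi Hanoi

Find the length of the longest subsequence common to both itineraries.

One common subsequence of length 3: Oslo (Rae #2, Kit #4), then Sofia (Rae #3, Kit #5), then Hanoi (Rae #6, Kit #8), and the DP table's final entry dp[6][8] is also 3, so no common subsequence is longer.

3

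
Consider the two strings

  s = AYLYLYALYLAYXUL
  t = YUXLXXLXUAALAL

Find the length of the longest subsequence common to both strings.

7

One common subsequence of length 7: Y [2,1]; then L [3,4]; then L [5,7]; then A [7,11]; then L [10,12]; then A [11,13]; then L [15,14]. The LCS DP gives dp[15][14] = 7, so this is optimal.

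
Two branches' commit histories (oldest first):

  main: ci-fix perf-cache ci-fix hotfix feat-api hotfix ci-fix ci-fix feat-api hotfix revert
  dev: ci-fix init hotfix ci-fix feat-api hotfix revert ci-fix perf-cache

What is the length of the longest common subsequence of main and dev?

6

Pick ci-fix [1,1], then hotfix [6,3], then ci-fix [8,4], then feat-api [9,5], then hotfix [10,6], then revert [11,7]; all 6 commits appear in both, in order, and the DP table's final entry dp[11][9] is also 6, so no common subsequence is longer.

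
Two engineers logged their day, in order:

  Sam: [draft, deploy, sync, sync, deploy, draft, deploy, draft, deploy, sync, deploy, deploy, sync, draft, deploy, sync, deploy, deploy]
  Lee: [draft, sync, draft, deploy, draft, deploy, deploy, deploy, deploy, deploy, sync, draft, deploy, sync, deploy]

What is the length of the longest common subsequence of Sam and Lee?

13

Match draft [1,1], sync [3,2], deploy [5,4], draft [6,5], deploy [7,7], deploy [9,8], deploy [11,9], deploy [12,10], sync [13,11], draft [14,12], deploy [15,13], sync [16,14], deploy [18,15] — 13 tasks in the same relative order in both. The LCS DP gives dp[18][15] = 13, so this is optimal.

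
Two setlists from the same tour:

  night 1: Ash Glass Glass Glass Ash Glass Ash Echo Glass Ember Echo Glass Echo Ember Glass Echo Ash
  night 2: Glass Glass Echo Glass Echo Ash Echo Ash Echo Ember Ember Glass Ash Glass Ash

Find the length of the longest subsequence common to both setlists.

Taking Glass [2,1] → Glass [3,2] → Glass [4,4] → Ash [5,6] → Ash [7,8] → Echo [8,9] → Ember [10,11] → Glass [12,12] → Glass [15,14] → Ash [17,15] gives a common subsequence of length 10. dp[17][15] = 10 confirms this is the maximum.

10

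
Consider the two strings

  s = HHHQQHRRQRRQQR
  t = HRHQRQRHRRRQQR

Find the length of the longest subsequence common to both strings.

11

Match H (s #1, t #1) → H (s #3, t #3) → Q (s #4, t #4) → Q (s #5, t #6) → H (s #6, t #8) → R (s #8, t #9) → R (s #10, t #10) → R (s #11, t #11) → Q (s #12, t #12) → Q (s #13, t #13) → R (s #14, t #14) — 11 characters in the same relative order in both, and the DP table's final entry dp[14][14] is also 11, so no common subsequence is longer.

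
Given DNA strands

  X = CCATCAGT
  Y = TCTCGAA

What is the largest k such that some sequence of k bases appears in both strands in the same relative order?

4

Match C (X #1, Y #2), C (X #2, Y #4), A (X #3, Y #6), A (X #6, Y #7) — 4 bases in the same relative order in both, and the DP table's final entry dp[8][7] is also 4, so no common subsequence is longer.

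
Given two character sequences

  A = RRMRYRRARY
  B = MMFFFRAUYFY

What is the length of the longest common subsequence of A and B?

Let dp[i][j] be the LCS length of the first i characters of A and the first j characters of B. dp[i][j] = dp[i-1][j-1]+1 when the i-th and j-th characters match, else max(dp[i-1][j], dp[i][j-1]).
    ·  M  M  F  F  F  R  A  U  Y  F  Y
 ·  0  0  0  0  0  0  0  0  0  0  0  0
 R  0  0  0  0  0  0  1  1  1  1  1  1
 R  0  0  0  0  0  0  1  1  1  1  1  1
 M  0  1  1  1  1  1  1  1  1  1  1  1
 R  0  1  1  1  1  1  2  2  2  2  2  2
 Y  0  1  1  1  1  1  2  2  2  3  3  3
 R  0  1  1  1  1  1  2  2  2  3  3  3
 R  0  1  1  1  1  1  2  2  2  3  3  3
 A  0  1  1  1  1  1  2  3  3  3  3  3
 R  0  1  1  1  1  1  2  3  3  3  3  3
 Y  0  1  1  1  1  1  2  3  3  4  4  4
dp[10][11] = 4. One LCS (by backtracking along matches): MRYY.

4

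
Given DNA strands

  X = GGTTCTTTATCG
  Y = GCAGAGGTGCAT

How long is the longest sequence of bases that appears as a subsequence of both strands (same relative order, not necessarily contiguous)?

Match G (X #1, Y #6), then G (X #2, Y #7), then T (X #3, Y #8), then C (X #5, Y #10), then A (X #9, Y #11), then T (X #10, Y #12) — 6 bases in the same relative order in both, and the DP table's final entry dp[12][12] is also 6, so no common subsequence is longer.

6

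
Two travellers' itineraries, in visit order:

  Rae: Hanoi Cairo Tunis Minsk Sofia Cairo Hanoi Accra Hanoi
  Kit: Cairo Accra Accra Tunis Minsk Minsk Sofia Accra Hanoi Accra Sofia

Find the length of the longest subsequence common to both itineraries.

One common subsequence of length 6: Cairo [2,1], Tunis [3,4], Minsk [4,6], Sofia [5,7], Hanoi [7,9], Accra [8,10]. dp[9][11] = 6 confirms this is the maximum.

6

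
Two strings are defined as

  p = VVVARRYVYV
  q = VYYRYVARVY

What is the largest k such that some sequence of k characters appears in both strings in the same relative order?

Match V [1,1]; then V [3,6]; then A [4,7]; then R [6,8]; then V [8,9]; then Y [9,10] — 6 characters in the same relative order in both. Since dp[10][10] = 6, nothing longer is possible.

6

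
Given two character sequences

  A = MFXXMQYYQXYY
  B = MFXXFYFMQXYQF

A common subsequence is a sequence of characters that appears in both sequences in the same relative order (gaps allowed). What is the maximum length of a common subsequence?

One common subsequence of length 8: M (A #1, B #1); then F (A #2, B #2); then X (A #3, B #3); then X (A #4, B #4); then M (A #5, B #8); then Q (A #6, B #9); then Y (A #8, B #11); then Q (A #9, B #12). Since dp[12][13] = 8, nothing longer is possible.

8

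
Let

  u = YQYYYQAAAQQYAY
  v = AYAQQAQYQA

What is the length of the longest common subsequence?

Match Y (u #1, v #2); then Q (u #2, v #4); then Q (u #6, v #5); then A (u #9, v #6); then Q (u #10, v #7); then Q (u #11, v #9); then A (u #13, v #10) — 7 characters in the same relative order in both, and the DP table's final entry dp[14][10] is also 7, so no common subsequence is longer.

7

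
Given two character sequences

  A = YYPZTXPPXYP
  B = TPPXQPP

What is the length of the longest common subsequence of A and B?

5

Let dp[i][j] be the LCS length of the first i characters of A and the first j characters of B. dp[i][j] = dp[i-1][j-1]+1 when the i-th and j-th characters match, else max(dp[i-1][j], dp[i][j-1]).
    ·  T  P  P  X  Q  P  P
 ·  0  0  0  0  0  0  0  0
 Y  0  0  0  0  0  0  0  0
 Y  0  0  0  0  0  0  0  0
 P  0  0  1  1  1  1  1  1
 Z  0  0  1  1  1  1  1  1
 T  0  1  1  1  1  1  1  1
 X  0  1  1  1  2  2  2  2
 P  0  1  2  2  2  2  3  3
 P  0  1  2  3  3  3  3  4
 X  0  1  2  3  4  4  4  4
 Y  0  1  2  3  4  4  4  4
 P  0  1  2  3  4  4  5  5
dp[11][7] = 5. One LCS (by backtracking along matches): TPPXP.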